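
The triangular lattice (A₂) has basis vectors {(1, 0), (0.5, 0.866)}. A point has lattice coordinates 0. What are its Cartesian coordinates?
(0, 0)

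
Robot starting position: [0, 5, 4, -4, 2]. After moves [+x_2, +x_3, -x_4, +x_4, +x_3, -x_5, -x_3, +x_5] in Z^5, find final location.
(0, 6, 5, -4, 2)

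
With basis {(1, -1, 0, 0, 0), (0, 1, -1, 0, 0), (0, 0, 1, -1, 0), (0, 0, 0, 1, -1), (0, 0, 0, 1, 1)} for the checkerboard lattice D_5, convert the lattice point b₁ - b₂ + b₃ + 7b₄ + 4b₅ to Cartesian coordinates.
(1, -2, 2, 10, -3)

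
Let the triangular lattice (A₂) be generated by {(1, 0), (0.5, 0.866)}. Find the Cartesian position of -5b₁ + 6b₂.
(-2, 5.196)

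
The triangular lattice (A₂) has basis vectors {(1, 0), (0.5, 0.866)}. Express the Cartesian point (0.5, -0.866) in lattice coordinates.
b₁ - b₂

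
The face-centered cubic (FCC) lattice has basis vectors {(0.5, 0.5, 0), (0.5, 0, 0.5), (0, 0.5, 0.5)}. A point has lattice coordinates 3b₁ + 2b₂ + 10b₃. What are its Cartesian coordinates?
(2.5, 6.5, 6)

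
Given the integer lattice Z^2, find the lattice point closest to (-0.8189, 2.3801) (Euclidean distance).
(-1, 2)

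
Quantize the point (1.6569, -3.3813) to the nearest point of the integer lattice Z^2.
(2, -3)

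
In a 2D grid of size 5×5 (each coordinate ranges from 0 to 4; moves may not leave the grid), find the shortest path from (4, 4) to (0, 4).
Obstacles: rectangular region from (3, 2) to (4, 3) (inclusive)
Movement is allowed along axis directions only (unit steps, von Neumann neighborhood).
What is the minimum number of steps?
4
(one shortest path: (4, 4) → (3, 4) → (2, 4) → (1, 4) → (0, 4))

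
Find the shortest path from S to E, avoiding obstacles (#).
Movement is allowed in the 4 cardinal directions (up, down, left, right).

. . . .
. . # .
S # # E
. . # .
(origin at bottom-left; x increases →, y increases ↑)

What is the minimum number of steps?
7
(one shortest path: (0, 1) → (0, 2) → (1, 2) → (1, 3) → (2, 3) → (3, 3) → (3, 2) → (3, 1))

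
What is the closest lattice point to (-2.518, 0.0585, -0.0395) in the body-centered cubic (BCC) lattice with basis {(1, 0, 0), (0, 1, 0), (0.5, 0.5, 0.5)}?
(-3, 0, 0)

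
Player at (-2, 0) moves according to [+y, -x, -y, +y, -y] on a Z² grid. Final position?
(-3, 0)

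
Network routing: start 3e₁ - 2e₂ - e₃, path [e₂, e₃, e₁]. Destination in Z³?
(4, -1, 0)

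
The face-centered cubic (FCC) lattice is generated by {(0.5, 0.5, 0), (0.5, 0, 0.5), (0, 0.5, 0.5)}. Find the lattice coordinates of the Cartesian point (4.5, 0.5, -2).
7b₁ + 2b₂ - 6b₃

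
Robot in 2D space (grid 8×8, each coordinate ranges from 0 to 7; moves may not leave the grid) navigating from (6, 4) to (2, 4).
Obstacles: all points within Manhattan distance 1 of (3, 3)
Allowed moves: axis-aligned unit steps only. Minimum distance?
6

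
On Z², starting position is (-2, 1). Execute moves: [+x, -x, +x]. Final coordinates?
(-1, 1)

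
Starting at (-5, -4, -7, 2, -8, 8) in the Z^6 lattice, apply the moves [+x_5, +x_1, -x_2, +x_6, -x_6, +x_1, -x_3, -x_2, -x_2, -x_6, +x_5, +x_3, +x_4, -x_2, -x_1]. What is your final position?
(-4, -8, -7, 3, -6, 7)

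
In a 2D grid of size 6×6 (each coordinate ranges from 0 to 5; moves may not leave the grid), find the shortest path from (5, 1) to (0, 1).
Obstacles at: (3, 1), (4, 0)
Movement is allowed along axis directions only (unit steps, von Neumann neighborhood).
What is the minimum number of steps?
7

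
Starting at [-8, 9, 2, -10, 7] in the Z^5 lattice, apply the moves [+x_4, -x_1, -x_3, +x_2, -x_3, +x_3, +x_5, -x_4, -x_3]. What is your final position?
(-9, 10, 0, -10, 8)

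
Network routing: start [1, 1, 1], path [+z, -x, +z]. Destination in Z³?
(0, 1, 3)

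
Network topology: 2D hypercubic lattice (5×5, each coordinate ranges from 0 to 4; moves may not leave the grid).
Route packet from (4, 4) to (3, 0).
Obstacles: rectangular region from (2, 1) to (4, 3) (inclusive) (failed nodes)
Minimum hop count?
9
(one shortest path: (4, 4) → (3, 4) → (2, 4) → (1, 4) → (1, 3) → (1, 2) → (1, 1) → (1, 0) → (2, 0) → (3, 0))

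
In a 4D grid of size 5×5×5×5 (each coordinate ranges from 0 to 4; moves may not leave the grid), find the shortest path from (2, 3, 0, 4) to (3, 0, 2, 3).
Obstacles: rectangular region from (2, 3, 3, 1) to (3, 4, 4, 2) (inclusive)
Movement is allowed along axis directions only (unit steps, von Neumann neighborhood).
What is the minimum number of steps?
7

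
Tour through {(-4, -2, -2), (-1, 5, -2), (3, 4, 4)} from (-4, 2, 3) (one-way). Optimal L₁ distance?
30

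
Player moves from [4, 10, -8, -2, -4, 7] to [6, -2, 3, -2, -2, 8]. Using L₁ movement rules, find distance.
28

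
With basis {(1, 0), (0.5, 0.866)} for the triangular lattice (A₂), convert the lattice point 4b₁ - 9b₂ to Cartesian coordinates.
(-0.5, -7.794)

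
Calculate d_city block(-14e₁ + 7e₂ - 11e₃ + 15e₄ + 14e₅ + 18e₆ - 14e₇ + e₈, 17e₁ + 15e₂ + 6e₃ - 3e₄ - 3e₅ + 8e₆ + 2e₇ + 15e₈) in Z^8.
131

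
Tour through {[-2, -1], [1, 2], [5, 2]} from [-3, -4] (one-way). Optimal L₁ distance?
14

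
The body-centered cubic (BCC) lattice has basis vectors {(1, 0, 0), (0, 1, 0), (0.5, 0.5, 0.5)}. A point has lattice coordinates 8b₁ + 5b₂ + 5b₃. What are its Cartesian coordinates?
(10.5, 7.5, 2.5)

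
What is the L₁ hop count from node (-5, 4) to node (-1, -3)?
11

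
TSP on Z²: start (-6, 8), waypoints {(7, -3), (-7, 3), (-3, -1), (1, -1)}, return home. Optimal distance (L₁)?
50
(one optimal route: (-6, 8) → (7, -3) → (1, -1) → (-3, -1) → (-7, 3) → (-6, 8))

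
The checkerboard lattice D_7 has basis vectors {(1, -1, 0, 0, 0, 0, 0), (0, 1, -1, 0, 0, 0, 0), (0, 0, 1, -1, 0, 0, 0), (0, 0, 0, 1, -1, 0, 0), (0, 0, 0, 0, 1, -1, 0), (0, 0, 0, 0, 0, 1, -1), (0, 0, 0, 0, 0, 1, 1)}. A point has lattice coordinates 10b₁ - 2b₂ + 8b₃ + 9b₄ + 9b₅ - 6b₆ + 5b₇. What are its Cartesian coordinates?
(10, -12, 10, 1, 0, -10, 11)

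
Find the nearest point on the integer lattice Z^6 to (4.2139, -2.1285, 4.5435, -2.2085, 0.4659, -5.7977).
(4, -2, 5, -2, 0, -6)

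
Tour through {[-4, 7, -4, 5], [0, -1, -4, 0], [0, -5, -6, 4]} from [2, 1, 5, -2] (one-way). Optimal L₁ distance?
44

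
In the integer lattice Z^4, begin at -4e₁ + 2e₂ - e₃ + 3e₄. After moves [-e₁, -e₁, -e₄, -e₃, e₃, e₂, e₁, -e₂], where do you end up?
(-5, 2, -1, 2)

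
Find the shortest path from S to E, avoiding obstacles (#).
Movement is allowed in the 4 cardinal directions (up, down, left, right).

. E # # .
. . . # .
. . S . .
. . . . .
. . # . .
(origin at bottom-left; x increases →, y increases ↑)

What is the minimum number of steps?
3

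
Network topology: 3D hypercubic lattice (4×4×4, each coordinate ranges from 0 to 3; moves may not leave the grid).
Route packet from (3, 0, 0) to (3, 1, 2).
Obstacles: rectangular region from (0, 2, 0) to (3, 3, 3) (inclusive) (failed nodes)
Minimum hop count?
3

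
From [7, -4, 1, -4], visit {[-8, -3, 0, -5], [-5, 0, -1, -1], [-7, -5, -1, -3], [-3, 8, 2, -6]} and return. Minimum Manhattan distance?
76
(one optimal route: (7, -4, 1, -4) → (-8, -3, 0, -5) → (-7, -5, -1, -3) → (-5, 0, -1, -1) → (-3, 8, 2, -6) → (7, -4, 1, -4))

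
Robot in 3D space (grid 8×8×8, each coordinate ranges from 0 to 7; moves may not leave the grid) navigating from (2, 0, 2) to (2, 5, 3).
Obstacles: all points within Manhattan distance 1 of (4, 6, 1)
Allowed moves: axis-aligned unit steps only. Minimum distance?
6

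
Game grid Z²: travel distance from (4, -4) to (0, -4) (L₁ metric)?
4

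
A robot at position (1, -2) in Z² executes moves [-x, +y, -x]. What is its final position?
(-1, -1)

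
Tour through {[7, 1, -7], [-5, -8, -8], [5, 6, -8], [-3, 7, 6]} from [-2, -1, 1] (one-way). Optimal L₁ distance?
67
(one optimal route: (-2, -1, 1) → (-3, 7, 6) → (5, 6, -8) → (7, 1, -7) → (-5, -8, -8))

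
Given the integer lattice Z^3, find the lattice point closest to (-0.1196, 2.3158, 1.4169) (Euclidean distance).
(0, 2, 1)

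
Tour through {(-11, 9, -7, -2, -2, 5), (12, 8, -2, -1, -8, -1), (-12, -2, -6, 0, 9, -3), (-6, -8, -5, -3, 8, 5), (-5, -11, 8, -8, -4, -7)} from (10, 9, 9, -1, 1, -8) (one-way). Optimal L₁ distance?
177
(one optimal route: (10, 9, 9, -1, 1, -8) → (12, 8, -2, -1, -8, -1) → (-11, 9, -7, -2, -2, 5) → (-12, -2, -6, 0, 9, -3) → (-6, -8, -5, -3, 8, 5) → (-5, -11, 8, -8, -4, -7))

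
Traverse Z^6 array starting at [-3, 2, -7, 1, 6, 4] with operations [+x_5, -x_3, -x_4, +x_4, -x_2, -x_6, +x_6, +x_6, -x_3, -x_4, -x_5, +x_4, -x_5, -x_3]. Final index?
(-3, 1, -10, 1, 5, 5)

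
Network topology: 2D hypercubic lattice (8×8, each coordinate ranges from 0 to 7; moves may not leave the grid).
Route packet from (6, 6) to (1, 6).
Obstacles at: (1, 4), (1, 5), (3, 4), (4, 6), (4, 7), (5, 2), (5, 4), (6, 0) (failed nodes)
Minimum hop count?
7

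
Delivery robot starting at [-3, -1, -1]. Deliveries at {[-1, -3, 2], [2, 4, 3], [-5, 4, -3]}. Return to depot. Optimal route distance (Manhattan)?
40
(one optimal route: (-3, -1, -1) → (-1, -3, 2) → (2, 4, 3) → (-5, 4, -3) → (-3, -1, -1))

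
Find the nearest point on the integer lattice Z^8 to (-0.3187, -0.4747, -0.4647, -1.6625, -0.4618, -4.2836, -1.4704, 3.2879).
(0, 0, 0, -2, 0, -4, -1, 3)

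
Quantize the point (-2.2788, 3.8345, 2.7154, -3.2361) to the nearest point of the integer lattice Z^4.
(-2, 4, 3, -3)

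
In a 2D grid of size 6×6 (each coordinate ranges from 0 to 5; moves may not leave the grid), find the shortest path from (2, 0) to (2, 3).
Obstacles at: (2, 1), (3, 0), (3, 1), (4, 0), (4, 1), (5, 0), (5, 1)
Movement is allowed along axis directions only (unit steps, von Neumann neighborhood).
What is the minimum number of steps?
5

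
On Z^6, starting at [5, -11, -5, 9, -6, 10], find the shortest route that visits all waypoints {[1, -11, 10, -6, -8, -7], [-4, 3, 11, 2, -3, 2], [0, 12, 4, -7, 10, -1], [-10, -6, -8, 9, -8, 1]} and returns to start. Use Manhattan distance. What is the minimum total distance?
234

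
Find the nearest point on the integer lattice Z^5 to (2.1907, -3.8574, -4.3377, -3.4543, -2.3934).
(2, -4, -4, -3, -2)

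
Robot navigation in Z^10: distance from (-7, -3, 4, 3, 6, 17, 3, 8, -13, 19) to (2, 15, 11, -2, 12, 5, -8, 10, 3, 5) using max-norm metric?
18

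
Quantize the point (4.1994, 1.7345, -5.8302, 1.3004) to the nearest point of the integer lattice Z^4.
(4, 2, -6, 1)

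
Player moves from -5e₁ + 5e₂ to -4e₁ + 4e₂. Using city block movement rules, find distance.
2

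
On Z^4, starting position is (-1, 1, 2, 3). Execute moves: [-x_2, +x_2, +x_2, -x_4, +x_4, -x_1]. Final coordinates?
(-2, 2, 2, 3)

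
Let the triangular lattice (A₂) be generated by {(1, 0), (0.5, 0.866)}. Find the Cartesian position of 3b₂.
(1.5, 2.598)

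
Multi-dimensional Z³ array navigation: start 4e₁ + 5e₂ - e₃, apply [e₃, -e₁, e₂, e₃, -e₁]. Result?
(2, 6, 1)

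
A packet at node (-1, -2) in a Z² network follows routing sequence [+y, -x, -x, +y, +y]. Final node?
(-3, 1)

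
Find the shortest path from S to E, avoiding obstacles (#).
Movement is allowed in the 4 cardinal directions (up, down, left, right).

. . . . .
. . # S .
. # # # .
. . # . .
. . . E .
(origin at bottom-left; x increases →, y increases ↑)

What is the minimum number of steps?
5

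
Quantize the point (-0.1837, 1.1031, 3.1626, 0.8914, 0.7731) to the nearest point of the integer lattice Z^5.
(0, 1, 3, 1, 1)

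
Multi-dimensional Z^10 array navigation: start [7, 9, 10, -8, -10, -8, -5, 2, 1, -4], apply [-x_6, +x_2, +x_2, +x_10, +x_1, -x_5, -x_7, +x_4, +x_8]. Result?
(8, 11, 10, -7, -11, -9, -6, 3, 1, -3)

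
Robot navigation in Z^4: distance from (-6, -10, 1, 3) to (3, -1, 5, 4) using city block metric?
23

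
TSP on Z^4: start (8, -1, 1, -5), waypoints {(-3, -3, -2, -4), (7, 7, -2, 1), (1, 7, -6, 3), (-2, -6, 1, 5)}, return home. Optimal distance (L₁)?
88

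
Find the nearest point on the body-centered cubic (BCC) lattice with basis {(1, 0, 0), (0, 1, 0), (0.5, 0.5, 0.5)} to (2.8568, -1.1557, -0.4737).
(2.5, -1.5, -0.5)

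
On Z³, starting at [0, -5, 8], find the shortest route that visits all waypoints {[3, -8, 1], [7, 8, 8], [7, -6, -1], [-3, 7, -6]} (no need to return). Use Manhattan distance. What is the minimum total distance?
69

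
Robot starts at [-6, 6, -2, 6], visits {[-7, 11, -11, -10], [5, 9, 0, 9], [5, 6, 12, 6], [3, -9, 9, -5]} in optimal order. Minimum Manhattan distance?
123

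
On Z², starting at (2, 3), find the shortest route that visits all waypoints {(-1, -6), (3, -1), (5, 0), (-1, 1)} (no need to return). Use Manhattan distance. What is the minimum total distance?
22
(one optimal route: (2, 3) → (3, -1) → (5, 0) → (-1, 1) → (-1, -6))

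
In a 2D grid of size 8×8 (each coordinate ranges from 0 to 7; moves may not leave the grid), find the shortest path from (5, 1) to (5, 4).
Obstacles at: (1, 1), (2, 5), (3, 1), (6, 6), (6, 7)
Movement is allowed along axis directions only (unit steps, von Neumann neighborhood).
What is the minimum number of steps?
3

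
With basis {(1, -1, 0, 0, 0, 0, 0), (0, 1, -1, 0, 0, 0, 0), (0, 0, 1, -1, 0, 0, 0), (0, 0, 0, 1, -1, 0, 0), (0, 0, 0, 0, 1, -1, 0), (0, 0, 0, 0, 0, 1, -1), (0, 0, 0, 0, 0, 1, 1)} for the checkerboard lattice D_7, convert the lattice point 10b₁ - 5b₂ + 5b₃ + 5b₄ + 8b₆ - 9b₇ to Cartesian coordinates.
(10, -15, 10, 0, -5, -1, -17)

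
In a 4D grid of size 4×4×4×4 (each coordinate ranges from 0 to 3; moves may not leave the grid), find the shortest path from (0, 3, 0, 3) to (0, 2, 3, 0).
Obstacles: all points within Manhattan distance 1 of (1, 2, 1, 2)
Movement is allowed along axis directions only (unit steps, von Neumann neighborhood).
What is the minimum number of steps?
7
(one shortest path: (0, 3, 0, 3) → (0, 2, 0, 3) → (0, 2, 1, 3) → (0, 2, 2, 3) → (0, 2, 3, 3) → (0, 2, 3, 2) → (0, 2, 3, 1) → (0, 2, 3, 0))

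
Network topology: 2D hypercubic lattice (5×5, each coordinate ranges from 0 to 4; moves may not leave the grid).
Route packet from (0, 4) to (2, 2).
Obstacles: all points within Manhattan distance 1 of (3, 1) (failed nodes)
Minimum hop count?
4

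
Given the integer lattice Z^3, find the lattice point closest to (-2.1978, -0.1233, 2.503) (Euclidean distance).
(-2, 0, 3)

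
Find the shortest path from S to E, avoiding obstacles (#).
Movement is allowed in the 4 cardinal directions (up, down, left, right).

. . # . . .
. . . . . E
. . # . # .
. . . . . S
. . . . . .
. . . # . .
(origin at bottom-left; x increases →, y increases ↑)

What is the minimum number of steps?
2
(one shortest path: (5, 2) → (5, 3) → (5, 4))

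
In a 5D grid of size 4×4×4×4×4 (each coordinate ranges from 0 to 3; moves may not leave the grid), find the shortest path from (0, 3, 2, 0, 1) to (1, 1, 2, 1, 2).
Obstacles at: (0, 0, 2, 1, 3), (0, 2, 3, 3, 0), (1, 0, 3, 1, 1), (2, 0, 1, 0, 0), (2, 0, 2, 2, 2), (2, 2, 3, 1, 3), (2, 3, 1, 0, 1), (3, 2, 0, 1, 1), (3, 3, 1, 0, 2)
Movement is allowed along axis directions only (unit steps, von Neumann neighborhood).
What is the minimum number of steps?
5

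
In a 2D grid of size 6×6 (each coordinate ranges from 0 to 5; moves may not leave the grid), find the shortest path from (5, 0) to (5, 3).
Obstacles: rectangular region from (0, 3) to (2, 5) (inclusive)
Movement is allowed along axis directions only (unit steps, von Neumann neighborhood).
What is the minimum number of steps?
3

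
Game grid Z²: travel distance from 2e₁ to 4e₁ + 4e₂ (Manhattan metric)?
6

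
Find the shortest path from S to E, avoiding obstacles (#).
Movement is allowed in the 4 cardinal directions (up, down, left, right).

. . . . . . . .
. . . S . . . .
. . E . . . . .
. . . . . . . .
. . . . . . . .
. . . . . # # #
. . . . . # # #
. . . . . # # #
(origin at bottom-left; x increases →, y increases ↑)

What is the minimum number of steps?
2
(one shortest path: (3, 6) → (2, 6) → (2, 5))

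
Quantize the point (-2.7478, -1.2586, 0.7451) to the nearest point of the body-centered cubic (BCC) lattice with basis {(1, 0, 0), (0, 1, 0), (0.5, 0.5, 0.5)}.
(-2.5, -1.5, 0.5)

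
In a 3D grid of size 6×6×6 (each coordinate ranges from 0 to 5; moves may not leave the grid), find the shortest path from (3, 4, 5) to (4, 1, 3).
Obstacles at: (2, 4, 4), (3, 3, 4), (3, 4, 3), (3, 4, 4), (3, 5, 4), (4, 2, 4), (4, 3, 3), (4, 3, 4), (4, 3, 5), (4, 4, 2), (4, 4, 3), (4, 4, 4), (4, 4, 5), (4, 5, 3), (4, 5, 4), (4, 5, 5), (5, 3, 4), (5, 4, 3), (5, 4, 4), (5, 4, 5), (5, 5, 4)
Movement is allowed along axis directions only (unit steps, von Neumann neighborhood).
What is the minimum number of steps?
6
(one shortest path: (3, 4, 5) → (3, 3, 5) → (3, 2, 5) → (4, 2, 5) → (4, 1, 5) → (4, 1, 4) → (4, 1, 3))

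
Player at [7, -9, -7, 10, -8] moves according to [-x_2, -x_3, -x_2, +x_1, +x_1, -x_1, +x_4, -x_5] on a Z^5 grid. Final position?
(8, -11, -8, 11, -9)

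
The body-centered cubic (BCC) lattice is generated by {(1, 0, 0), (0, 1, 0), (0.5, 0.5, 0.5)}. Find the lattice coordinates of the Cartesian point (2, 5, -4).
6b₁ + 9b₂ - 8b₃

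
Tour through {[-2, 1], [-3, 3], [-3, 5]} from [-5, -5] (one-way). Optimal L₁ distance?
14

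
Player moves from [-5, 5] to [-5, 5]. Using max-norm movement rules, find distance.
0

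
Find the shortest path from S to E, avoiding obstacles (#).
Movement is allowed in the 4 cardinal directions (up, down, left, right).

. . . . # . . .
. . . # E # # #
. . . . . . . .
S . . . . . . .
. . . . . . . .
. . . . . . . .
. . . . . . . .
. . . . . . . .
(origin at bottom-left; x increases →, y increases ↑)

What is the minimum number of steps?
6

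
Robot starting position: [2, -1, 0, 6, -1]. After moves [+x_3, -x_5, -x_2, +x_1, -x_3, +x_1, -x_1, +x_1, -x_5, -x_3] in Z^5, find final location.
(4, -2, -1, 6, -3)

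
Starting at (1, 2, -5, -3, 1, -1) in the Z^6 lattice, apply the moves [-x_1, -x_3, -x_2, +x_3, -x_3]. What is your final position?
(0, 1, -6, -3, 1, -1)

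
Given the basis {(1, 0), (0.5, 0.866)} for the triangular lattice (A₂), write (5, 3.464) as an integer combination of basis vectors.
3b₁ + 4b₂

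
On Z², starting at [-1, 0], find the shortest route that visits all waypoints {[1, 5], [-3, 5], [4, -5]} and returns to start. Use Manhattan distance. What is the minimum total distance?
34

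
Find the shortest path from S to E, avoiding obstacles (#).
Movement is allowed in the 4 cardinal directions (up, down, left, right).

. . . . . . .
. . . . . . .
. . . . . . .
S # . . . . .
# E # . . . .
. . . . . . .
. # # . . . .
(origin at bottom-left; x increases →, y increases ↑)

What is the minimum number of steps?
10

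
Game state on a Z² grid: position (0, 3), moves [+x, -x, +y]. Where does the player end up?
(0, 4)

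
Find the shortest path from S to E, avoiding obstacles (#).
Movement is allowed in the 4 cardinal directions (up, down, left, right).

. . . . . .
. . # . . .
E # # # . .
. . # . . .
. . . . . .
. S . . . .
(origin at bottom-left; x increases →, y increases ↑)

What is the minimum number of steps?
4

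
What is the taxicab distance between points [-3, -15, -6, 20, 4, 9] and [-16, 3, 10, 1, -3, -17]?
99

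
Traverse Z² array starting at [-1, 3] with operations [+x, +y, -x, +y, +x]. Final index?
(0, 5)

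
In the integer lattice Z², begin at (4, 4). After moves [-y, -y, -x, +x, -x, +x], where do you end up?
(4, 2)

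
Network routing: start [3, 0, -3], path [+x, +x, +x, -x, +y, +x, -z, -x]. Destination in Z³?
(5, 1, -4)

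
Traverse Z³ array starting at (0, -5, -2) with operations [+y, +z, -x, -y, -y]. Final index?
(-1, -6, -1)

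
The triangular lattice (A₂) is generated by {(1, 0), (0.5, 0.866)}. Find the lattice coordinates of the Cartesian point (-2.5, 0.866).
-3b₁ + b₂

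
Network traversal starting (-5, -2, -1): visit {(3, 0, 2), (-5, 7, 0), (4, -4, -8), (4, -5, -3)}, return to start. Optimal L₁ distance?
62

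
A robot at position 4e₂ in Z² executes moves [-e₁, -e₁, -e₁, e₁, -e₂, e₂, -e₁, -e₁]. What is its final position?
(-4, 4)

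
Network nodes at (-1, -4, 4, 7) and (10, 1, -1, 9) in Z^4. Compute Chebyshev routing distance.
11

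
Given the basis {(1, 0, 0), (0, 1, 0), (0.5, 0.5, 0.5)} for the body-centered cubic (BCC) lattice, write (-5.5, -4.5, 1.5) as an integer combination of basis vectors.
-7b₁ - 6b₂ + 3b₃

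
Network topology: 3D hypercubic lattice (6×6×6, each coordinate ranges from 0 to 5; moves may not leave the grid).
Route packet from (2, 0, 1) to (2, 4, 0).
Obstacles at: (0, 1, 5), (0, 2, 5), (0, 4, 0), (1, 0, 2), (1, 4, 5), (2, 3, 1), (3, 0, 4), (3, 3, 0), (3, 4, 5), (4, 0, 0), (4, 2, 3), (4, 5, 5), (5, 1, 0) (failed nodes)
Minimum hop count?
5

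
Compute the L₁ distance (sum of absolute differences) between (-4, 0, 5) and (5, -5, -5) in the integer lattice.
24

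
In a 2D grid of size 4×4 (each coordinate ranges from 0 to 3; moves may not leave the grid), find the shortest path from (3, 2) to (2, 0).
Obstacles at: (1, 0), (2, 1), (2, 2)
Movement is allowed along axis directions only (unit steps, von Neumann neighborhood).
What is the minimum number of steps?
3
(one shortest path: (3, 2) → (3, 1) → (3, 0) → (2, 0))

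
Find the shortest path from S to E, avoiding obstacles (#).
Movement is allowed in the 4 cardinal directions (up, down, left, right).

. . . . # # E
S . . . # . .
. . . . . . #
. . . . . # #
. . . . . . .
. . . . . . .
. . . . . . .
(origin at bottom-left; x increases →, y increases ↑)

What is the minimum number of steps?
9
(one shortest path: (0, 5) → (1, 5) → (2, 5) → (3, 5) → (3, 4) → (4, 4) → (5, 4) → (5, 5) → (6, 5) → (6, 6))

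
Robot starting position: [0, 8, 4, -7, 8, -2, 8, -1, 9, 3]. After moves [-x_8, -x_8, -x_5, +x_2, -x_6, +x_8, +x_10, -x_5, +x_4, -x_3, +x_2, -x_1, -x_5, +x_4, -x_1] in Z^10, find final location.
(-2, 10, 3, -5, 5, -3, 8, -2, 9, 4)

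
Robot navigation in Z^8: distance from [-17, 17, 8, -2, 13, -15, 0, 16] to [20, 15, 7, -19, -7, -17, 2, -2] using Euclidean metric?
48.9387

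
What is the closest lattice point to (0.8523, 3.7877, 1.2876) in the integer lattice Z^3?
(1, 4, 1)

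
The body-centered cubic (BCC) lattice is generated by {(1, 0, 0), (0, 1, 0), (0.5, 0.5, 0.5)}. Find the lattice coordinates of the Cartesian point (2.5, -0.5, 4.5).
-2b₁ - 5b₂ + 9b₃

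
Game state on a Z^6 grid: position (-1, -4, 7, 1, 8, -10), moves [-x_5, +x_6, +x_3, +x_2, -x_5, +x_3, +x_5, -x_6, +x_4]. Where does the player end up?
(-1, -3, 9, 2, 7, -10)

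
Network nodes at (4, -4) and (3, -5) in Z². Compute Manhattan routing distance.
2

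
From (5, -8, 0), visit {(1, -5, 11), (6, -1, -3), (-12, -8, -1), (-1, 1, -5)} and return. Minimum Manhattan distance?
92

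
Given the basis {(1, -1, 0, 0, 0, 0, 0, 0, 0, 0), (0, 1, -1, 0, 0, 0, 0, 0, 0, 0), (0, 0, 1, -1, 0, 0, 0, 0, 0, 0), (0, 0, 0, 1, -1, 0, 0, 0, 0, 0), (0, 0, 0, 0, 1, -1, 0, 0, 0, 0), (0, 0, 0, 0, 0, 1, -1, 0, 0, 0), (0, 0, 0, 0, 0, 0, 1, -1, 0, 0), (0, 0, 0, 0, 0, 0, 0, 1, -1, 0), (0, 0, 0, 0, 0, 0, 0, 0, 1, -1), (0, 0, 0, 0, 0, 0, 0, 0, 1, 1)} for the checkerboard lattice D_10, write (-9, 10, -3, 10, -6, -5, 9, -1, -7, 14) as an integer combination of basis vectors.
-9b₁ + b₂ - 2b₃ + 8b₄ + 2b₅ - 3b₆ + 6b₇ + 5b₈ - 8b₉ + 6b₁₀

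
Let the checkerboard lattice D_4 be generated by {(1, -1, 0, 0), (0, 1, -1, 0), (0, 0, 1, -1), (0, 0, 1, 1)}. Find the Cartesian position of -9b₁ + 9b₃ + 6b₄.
(-9, 9, 15, -3)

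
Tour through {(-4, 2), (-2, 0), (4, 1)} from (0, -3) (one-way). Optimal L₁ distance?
18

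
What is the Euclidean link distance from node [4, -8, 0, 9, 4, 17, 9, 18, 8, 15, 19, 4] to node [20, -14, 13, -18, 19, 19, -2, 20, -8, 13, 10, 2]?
43.4626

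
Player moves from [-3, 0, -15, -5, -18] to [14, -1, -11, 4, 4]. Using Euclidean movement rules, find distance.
29.5127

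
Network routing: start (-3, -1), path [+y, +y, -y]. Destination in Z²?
(-3, 0)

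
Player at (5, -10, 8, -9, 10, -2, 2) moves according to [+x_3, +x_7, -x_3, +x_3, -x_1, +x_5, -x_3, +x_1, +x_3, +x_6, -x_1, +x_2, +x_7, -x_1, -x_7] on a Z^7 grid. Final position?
(3, -9, 9, -9, 11, -1, 3)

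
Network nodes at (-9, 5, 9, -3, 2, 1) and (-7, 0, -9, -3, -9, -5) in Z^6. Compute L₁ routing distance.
42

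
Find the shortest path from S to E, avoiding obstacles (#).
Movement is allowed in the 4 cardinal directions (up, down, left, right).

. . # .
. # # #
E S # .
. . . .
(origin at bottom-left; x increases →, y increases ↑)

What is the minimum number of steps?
1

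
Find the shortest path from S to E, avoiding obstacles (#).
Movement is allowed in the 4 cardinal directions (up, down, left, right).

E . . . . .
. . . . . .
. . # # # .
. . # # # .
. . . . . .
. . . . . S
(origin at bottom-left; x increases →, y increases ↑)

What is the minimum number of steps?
10
(one shortest path: (5, 0) → (4, 0) → (3, 0) → (2, 0) → (1, 0) → (0, 0) → (0, 1) → (0, 2) → (0, 3) → (0, 4) → (0, 5))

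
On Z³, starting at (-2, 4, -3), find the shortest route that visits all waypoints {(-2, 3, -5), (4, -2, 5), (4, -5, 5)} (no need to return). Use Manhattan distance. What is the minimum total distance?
27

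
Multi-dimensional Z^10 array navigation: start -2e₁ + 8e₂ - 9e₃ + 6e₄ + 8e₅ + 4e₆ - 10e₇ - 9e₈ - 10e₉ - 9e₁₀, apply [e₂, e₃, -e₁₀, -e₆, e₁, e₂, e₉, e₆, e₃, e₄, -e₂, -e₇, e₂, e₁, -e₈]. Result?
(0, 10, -7, 7, 8, 4, -11, -10, -9, -10)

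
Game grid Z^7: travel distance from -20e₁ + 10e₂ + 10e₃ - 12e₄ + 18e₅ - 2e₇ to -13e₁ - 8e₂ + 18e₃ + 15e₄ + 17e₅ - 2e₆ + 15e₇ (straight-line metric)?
38.2099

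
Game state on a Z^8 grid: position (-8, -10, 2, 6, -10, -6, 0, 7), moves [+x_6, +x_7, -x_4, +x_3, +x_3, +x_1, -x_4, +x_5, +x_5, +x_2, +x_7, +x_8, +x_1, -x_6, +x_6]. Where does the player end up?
(-6, -9, 4, 4, -8, -5, 2, 8)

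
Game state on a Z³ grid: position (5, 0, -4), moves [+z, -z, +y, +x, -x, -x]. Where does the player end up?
(4, 1, -4)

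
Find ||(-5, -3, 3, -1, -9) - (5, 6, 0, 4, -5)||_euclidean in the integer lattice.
15.1987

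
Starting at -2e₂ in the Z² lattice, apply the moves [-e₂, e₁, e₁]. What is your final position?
(2, -3)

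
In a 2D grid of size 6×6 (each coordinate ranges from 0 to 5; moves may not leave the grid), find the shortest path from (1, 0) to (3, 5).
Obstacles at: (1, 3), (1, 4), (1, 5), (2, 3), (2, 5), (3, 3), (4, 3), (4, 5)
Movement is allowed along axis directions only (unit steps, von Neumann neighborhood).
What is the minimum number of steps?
11
(one shortest path: (1, 0) → (2, 0) → (3, 0) → (4, 0) → (5, 0) → (5, 1) → (5, 2) → (5, 3) → (5, 4) → (4, 4) → (3, 4) → (3, 5))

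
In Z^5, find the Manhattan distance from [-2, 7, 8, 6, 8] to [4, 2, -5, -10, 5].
43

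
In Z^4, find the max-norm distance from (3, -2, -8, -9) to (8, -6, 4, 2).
12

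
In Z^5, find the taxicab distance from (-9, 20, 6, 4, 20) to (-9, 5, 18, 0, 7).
44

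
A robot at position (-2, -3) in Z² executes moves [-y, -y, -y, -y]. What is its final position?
(-2, -7)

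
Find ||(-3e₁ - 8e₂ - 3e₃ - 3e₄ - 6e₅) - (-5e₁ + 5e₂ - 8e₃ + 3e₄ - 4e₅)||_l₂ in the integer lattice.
15.4272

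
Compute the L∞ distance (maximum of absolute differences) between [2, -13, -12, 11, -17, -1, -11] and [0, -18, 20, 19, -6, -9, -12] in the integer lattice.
32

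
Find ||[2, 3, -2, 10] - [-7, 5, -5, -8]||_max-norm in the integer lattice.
18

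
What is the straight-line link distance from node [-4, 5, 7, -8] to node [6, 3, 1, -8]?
11.8322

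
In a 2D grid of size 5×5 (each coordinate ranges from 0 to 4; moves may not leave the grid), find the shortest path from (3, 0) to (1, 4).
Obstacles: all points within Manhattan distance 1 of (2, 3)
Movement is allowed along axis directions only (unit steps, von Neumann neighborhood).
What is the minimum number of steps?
8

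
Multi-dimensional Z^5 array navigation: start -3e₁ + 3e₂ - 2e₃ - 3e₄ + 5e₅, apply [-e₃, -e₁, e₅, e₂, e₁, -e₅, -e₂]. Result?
(-3, 3, -3, -3, 5)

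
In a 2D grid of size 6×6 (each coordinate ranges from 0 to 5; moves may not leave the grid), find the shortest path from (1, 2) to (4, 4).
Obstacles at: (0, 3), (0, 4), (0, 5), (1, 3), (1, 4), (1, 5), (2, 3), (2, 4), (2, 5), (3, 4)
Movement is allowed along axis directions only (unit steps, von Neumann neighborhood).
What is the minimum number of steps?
5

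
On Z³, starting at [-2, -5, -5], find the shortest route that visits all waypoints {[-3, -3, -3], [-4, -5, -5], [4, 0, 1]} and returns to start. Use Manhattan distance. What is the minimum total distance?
38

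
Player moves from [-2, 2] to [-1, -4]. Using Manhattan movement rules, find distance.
7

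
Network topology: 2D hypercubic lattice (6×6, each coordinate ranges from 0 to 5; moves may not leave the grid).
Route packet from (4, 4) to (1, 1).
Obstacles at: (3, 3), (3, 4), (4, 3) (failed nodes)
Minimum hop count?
8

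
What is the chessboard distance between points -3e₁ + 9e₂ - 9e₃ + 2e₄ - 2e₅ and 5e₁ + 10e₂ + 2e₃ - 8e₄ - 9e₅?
11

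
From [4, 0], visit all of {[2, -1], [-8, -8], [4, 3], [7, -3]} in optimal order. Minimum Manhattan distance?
36
(one optimal route: (4, 0) → (4, 3) → (2, -1) → (7, -3) → (-8, -8))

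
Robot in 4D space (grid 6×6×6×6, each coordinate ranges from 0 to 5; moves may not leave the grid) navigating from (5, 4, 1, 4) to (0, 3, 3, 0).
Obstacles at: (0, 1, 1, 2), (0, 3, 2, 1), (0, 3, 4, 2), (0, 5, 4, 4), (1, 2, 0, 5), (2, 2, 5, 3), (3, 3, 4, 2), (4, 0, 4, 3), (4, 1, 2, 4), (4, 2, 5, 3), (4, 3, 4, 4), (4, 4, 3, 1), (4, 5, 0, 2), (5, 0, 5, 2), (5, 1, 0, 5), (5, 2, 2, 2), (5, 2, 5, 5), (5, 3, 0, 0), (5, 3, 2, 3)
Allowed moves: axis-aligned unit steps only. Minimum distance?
12
(one shortest path: (5, 4, 1, 4) → (4, 4, 1, 4) → (3, 4, 1, 4) → (2, 4, 1, 4) → (1, 4, 1, 4) → (0, 4, 1, 4) → (0, 3, 1, 4) → (0, 3, 2, 4) → (0, 3, 3, 4) → (0, 3, 3, 3) → (0, 3, 3, 2) → (0, 3, 3, 1) → (0, 3, 3, 0))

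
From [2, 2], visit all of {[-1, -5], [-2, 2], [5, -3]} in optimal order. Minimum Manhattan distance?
20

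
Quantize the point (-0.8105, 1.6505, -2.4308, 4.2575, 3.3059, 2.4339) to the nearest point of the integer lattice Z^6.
(-1, 2, -2, 4, 3, 2)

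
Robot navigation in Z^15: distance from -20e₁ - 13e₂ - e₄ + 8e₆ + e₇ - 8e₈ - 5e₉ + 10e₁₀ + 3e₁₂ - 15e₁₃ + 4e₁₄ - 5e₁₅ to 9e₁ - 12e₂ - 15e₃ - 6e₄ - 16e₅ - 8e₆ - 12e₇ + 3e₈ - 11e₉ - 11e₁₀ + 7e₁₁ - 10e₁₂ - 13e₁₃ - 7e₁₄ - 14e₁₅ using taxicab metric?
175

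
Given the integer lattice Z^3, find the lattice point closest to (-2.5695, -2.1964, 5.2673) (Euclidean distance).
(-3, -2, 5)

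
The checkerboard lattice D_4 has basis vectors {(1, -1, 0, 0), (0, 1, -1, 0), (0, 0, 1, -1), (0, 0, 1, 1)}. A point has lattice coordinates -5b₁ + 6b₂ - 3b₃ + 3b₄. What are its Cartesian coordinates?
(-5, 11, -6, 6)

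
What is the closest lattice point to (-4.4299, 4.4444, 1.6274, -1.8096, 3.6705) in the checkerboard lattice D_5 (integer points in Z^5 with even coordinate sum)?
(-4, 4, 2, -2, 4)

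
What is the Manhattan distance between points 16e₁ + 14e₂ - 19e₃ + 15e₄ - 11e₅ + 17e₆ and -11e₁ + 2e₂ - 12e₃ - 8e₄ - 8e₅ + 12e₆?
77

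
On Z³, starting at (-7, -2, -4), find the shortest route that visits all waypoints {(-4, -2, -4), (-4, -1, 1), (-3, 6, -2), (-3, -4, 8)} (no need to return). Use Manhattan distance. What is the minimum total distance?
36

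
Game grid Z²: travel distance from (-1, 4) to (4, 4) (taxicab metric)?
5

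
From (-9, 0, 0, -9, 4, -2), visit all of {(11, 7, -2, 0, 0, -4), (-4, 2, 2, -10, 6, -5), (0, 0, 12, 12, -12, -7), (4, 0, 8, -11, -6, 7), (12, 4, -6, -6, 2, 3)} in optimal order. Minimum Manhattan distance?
173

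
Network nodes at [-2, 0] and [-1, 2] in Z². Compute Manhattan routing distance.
3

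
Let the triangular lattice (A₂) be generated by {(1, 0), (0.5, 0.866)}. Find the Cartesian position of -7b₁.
(-7, 0)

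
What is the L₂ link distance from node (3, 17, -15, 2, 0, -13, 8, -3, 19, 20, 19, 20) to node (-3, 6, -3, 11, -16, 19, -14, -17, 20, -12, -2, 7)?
63.0635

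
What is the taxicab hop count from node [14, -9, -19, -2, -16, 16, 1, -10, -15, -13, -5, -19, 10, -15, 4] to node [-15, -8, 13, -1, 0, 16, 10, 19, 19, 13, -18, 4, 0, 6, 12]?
252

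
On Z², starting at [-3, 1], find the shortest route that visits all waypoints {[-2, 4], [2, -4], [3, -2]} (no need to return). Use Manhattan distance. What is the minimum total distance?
18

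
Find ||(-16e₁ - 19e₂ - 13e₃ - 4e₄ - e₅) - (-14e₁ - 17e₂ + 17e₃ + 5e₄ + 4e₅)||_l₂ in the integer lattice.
31.8434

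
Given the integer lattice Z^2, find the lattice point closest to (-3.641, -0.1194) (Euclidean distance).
(-4, 0)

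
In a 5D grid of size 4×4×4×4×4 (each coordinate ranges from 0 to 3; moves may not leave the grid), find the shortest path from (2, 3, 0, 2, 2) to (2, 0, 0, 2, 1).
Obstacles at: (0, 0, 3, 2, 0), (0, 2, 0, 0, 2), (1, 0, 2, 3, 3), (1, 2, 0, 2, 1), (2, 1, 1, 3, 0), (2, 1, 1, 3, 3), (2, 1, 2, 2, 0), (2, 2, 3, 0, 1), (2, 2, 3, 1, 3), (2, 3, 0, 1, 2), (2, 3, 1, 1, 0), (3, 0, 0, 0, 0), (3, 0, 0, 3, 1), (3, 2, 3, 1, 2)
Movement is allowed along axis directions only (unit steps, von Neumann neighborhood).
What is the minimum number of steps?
4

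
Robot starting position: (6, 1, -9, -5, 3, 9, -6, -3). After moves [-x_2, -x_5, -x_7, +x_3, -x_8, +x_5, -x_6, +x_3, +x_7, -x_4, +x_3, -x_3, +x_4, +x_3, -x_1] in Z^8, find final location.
(5, 0, -6, -5, 3, 8, -6, -4)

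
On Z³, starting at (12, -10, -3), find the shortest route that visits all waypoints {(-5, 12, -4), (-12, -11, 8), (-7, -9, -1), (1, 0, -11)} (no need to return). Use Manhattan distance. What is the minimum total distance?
96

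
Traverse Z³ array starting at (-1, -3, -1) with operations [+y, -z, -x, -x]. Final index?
(-3, -2, -2)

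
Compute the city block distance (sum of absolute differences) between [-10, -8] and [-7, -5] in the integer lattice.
6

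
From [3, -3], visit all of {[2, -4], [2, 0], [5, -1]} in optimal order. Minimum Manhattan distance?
10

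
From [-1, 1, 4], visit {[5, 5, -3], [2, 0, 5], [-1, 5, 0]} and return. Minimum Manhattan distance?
38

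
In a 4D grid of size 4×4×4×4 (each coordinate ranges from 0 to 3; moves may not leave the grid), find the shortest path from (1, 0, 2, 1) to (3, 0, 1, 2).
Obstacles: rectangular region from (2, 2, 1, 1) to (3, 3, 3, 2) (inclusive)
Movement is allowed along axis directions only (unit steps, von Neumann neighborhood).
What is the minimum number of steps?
4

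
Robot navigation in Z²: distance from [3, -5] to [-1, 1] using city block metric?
10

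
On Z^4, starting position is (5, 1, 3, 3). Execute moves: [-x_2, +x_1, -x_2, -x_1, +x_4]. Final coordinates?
(5, -1, 3, 4)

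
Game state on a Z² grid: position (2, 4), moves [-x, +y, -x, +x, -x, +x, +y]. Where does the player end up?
(1, 6)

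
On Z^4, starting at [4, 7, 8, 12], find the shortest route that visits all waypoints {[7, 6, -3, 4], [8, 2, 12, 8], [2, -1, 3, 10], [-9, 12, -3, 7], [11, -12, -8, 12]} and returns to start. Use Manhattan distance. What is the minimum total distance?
164
(one optimal route: (4, 7, 8, 12) → (8, 2, 12, 8) → (2, -1, 3, 10) → (11, -12, -8, 12) → (7, 6, -3, 4) → (-9, 12, -3, 7) → (4, 7, 8, 12))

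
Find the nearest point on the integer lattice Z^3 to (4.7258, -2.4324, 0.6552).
(5, -2, 1)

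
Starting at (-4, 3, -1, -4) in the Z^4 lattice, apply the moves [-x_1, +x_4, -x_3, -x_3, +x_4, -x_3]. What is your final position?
(-5, 3, -4, -2)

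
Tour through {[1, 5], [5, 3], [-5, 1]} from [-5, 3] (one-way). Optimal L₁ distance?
18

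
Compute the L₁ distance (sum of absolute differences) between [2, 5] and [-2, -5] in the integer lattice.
14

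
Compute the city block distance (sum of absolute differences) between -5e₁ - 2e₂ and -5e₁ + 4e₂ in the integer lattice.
6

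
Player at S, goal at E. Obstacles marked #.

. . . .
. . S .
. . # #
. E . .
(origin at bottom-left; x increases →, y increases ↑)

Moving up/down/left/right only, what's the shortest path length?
3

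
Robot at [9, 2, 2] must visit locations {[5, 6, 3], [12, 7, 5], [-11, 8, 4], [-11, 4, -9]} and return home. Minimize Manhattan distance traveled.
90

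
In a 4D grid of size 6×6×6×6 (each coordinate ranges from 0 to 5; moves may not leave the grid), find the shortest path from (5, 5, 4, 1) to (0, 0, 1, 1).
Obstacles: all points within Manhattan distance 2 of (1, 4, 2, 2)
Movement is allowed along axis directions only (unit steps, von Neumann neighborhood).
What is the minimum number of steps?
13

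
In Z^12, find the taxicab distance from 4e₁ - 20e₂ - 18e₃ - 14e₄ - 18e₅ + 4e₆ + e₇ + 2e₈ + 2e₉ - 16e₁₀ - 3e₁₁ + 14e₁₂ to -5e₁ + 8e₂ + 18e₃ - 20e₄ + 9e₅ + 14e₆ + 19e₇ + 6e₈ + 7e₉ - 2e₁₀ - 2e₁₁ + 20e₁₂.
164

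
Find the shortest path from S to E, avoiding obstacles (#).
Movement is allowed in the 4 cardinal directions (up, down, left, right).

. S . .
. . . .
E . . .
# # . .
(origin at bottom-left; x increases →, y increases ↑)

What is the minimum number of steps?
3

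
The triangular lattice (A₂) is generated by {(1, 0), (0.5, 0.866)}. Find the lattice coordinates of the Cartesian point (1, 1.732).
2b₂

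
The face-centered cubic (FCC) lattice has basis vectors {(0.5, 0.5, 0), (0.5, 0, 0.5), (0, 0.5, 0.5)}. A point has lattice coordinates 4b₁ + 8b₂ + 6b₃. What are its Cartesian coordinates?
(6, 5, 7)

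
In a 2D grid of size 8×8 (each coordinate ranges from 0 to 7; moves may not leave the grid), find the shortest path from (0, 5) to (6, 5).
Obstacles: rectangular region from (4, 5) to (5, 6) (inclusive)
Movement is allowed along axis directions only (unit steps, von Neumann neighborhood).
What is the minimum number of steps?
8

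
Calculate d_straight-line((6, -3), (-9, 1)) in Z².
15.5242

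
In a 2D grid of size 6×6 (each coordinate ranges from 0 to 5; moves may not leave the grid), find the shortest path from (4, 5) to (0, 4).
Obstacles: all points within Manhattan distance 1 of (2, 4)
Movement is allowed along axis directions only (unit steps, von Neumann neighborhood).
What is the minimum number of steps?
9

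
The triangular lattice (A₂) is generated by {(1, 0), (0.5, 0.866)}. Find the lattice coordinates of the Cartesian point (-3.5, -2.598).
-2b₁ - 3b₂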